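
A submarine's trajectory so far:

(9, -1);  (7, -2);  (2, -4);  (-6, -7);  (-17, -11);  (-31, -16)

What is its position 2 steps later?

(-68, -29)

Taking differences between consecutive positions: (-2, -1), (-5, -2), (-8, -3), (-11, -4), (-14, -5). These grow by (-3, -1) each step.
step 6: (-31, -16) + (-17, -6) → (-48, -22)
step 7: (-48, -22) + (-20, -7) → (-68, -29)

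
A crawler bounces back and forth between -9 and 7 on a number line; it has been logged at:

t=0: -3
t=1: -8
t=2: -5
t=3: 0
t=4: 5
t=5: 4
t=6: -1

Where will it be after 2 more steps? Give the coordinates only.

-7

The value reflects between -9 and 7, moving 5 per step.
  step 7: -1 → -6
  step 8: -6 → -7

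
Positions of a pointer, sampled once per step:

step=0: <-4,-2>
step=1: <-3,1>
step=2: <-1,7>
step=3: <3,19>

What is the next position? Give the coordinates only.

Consecutive displacements <+1,+3>, <+2,+6>, <+4,+12> scale by a factor of 2 each step.
step 4: <3,19> + <+8,+24> → <11,43>

<11,43>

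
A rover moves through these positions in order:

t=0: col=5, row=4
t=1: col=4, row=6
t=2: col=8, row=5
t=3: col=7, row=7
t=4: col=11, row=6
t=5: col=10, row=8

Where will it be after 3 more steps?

col=17, row=8

Differencing gives (-1,+2), (+4,-1), (-1,+2), (+4,-1), (-1,+2). This is the pattern (-1,+2), (+4,-1) repeated.
step 6: apply (+4,-1) → col=14, row=7
step 7: apply (-1,+2) → col=13, row=9
step 8: apply (+4,-1) → col=17, row=8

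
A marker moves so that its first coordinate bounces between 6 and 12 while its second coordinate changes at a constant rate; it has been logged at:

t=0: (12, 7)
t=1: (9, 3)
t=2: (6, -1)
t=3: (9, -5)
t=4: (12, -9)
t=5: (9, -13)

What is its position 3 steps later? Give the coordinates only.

The first coordinate travels 3 per step and bounces off the walls at 6 and 12.
  step 6: 9 → 6
  step 7: 6 → 9
  step 8: 9 → 12
The second coordinate changes by -4 each step: at step 8 it is -25.

(12, -25)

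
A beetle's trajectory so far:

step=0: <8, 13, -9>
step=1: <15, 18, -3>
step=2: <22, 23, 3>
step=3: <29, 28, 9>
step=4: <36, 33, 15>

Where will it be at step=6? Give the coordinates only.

Each step adds <+7, +5, +6> to the position.
step 5: <36, 33, 15> + <+7, +5, +6> → <43, 38, 21>
step 6: <43, 38, 21> + <+7, +5, +6> → <50, 43, 27>

<50, 43, 27>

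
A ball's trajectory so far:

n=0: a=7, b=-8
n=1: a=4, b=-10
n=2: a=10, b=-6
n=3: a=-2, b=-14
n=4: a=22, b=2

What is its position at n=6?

The jumps are (-3, -2), (+6, +4), (-12, -8), (+24, +16) — a geometric progression with ratio -2.
step 5: a=22, b=2 + (-48, -32) → a=-26, b=-30
step 6: a=-26, b=-30 + (+96, +64) → a=70, b=34

a=70, b=34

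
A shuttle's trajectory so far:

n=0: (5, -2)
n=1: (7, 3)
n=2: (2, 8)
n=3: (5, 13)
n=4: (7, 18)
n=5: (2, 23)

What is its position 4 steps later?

(5, 43)

The first coordinate repeats the cycle [5, 7, 2] with period 3; step 9 mod 3 = 0, giving 5.
The second coordinate changes by +5 each step, so at step 9 it is -2 + 9·(5) = 43.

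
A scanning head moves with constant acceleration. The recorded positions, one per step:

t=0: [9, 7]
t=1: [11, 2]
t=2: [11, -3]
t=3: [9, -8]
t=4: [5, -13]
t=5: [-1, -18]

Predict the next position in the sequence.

[-9, -23]

First differences are [+2, -5], [+0, -5], [-2, -5], [-4, -5], [-6, -5]; their common second difference is [-2, +0] (constant acceleration).
step 6: [-1, -18] + [-8, -5] → [-9, -23]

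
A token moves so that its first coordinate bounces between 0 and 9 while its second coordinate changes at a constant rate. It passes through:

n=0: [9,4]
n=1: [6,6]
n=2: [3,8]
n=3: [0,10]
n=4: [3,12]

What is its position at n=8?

The first coordinate reflects between 0 and 9, moving 3 per step.
  step 5: 3 → 6
  step 6: 6 → 9
  step 7: 9 → 6
  step 8: 6 → 3
The second coordinate changes by +2 each step: at step 8 it is 20.

[3,20]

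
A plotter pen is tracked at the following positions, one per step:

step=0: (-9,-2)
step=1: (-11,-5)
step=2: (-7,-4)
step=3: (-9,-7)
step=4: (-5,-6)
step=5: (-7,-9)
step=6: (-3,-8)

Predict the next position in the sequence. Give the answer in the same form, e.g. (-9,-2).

Step-to-step displacements: (-2,-3), (+4,+1), (-2,-3), (+4,+1), (-2,-3), (+4,+1) — a repeating cycle of length 2.
step 7: apply (-2,-3) → (-5,-11)

(-5,-11)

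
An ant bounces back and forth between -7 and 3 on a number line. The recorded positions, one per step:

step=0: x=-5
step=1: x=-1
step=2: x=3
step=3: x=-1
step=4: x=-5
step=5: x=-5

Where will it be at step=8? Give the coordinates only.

x=-1

The value travels 4 per step and bounces off the walls at -7 and 3.
  step 6: -5 → -1
  step 7: -1 → 3
  step 8: 3 → -1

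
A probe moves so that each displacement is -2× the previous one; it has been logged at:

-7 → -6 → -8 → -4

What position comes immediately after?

Consecutive displacements +1, -2, +4 scale by a factor of -2 each step.
step 4: -4 − 8 → -12

-12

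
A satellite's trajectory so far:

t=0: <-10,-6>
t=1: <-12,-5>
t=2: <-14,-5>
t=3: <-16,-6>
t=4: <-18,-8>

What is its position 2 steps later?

Successive displacements: <-2,+1>, <-2,+0>, <-2,-1>, <-2,-2> — each changes by <+0,-1>.
step 5: <-18,-8> + <-2,-3> → <-20,-11>
step 6: <-20,-11> + <-2,-4> → <-22,-15>

<-22,-15>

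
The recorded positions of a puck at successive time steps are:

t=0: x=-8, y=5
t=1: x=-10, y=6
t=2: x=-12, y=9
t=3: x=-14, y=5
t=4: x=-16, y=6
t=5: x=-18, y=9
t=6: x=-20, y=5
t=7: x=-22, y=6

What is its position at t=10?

X: linear, -2 per step → -28 at step 10.
Y: cycles through 5, 6, 9 every 3 steps. Step 10 lands at position 1 of the cycle → 6.

x=-28, y=6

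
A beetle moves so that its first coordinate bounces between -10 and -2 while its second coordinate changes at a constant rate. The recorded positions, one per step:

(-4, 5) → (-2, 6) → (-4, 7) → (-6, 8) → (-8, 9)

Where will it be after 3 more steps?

(-6, 12)

The first coordinate reflects between -10 and -2, moving 2 per step.
  step 5: -8 → -10
  step 6: -10 → -8
  step 7: -8 → -6
The second coordinate changes by +1 each step: at step 7 it is 12.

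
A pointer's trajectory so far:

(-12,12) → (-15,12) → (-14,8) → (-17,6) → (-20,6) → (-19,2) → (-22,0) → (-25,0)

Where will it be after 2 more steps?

(-27,-6)

Differencing gives (-3,+0), (+1,-4), (-3,-2), (-3,+0), (+1,-4), (-3,-2), (-3,+0). This is the pattern (-3,+0), (+1,-4), (-3,-2) repeated.
step 8: apply (+1,-4) → (-24,-4)
step 9: apply (-3,-2) → (-27,-6)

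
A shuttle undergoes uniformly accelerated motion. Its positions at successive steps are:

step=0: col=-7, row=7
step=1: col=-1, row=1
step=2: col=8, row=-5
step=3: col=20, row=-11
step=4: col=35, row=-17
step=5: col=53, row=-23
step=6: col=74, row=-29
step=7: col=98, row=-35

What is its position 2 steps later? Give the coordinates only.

col=155, row=-47

Taking differences between consecutive positions: (+6, -6), (+9, -6), (+12, -6), (+15, -6), (+18, -6), (+21, -6), (+24, -6). These grow by (+3, +0) each step.
step 8: col=98, row=-35 + (+27, -6) → col=125, row=-41
step 9: col=125, row=-41 + (+30, -6) → col=155, row=-47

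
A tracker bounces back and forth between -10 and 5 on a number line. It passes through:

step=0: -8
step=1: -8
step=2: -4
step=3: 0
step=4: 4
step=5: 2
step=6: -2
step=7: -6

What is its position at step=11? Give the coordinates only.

2

The value travels 4 per step and bounces off the walls at -10 and 5.
  step 8: -6 → -10
  step 9: -10 → -6
  step 10: -6 → -2
  step 11: -2 → 2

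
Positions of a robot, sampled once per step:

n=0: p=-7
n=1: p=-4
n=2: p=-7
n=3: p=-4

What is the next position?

The jumps are +3, -3, +3 — a geometric progression with ratio -1.
step 4: -4 − 3 → p=-7

p=-7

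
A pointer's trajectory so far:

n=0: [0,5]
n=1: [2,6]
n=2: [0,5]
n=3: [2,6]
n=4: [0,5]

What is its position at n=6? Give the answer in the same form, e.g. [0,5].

Step-to-step displacements: [+2,+1], [-2,-1], [+2,+1], [-2,-1]; each is -1× the previous.
step 5: [0,5] + [+2,+1] → [2,6]
step 6: [2,6] + [-2,-1] → [0,5]

[0,5]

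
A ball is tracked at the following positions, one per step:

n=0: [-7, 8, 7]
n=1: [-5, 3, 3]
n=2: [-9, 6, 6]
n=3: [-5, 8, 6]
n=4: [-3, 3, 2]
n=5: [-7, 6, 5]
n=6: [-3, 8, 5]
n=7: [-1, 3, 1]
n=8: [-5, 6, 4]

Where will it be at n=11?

The moves between consecutive positions are [+2, -5, -4], [-4, +3, +3], [+4, +2, +0], [+2, -5, -4], [-4, +3, +3], [+4, +2, +0], [+2, -5, -4], [-4, +3, +3]; they repeat the 3-cycle [[+2, -5, -4], [-4, +3, +3], [+4, +2, +0]].
step 9: apply [+4, +2, +0] → [-1, 8, 4]
step 10: apply [+2, -5, -4] → [1, 3, 0]
step 11: apply [-4, +3, +3] → [-3, 6, 3]

[-3, 6, 3]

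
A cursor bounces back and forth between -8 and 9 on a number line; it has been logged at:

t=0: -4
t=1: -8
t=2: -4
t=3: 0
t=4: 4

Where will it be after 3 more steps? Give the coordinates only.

2

The value travels 4 per step and bounces off the walls at -8 and 9.
  step 5: 4 → 8
  step 6: 8 → 6
  step 7: 6 → 2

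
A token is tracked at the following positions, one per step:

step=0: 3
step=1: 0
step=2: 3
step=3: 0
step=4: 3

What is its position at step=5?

0

Consecutive displacements -3, +3, -3, +3 scale by a factor of -1 each step.
step 5: 3 − 3 → 0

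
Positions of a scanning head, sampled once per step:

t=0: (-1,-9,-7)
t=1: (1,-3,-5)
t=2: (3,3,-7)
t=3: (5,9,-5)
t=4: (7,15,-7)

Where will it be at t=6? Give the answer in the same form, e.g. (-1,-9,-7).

(11,27,-7)

The first coordinate changes by +2 each step, so at step 6 it is -1 + 6·(2) = 11.
The second coordinate changes by +6 each step, so at step 6 it is -9 + 6·(6) = 27.
The third coordinate repeats the cycle [-7, -5] with period 2; step 6 mod 2 = 0, giving -7.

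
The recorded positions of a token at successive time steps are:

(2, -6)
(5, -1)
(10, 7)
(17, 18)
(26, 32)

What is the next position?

Successive displacements: (+3, +5), (+5, +8), (+7, +11), (+9, +14) — each changes by (+2, +3).
step 5: (26, 32) + (+11, +17) → (37, 49)

(37, 49)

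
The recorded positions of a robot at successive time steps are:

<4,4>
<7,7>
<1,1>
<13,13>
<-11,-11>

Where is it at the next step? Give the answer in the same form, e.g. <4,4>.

<37,37>

Step-to-step displacements: <+3,+3>, <-6,-6>, <+12,+12>, <-24,-24>; each is -2× the previous.
step 5: <-11,-11> + <+48,+48> → <37,37>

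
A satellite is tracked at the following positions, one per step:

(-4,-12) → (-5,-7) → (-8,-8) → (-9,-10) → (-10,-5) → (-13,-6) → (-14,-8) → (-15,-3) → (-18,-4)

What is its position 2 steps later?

Step-to-step displacements: (-1,+5), (-3,-1), (-1,-2), (-1,+5), (-3,-1), (-1,-2), (-1,+5), (-3,-1) — a repeating cycle of length 3.
step 9: apply (-1,-2) → (-19,-6)
step 10: apply (-1,+5) → (-20,-1)

(-20,-1)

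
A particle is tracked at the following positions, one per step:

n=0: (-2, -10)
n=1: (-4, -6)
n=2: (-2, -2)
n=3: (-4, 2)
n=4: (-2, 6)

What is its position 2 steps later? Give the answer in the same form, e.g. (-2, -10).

First: cycles through -2, -4 every 2 steps. Step 6 lands at position 0 of the cycle → -2.
Second: linear, +4 per step → 14 at step 6.

(-2, 14)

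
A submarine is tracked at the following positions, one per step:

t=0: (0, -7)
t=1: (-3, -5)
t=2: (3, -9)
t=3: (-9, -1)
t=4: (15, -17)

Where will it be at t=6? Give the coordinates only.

Step-to-step displacements: (-3, +2), (+6, -4), (-12, +8), (+24, -16); each is -2× the previous.
step 5: (15, -17) + (-48, +32) → (-33, 15)
step 6: (-33, 15) + (+96, -64) → (63, -49)

(63, -49)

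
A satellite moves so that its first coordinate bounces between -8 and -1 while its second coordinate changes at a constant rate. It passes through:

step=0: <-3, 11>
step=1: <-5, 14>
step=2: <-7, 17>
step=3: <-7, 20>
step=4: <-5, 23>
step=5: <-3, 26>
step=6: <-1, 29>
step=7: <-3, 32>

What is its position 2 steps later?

The first coordinate reflects between -8 and -1, moving 2 per step.
  step 8: -3 → -5
  step 9: -5 → -7
The second coordinate changes by +3 each step: at step 9 it is 38.

<-7, 38>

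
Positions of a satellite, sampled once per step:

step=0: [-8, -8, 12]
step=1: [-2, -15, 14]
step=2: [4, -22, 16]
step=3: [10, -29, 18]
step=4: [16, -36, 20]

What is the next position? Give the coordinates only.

Constant displacement of [+6, -7, +2] per step.
step 5: [16, -36, 20] + [+6, -7, +2] → [22, -43, 22]

[22, -43, 22]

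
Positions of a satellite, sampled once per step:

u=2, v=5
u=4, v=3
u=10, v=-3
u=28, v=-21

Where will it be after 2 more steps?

u=244, v=-237

Step-to-step displacements: (+2, -2), (+6, -6), (+18, -18); each is 3× the previous.
step 4: u=28, v=-21 + (+54, -54) → u=82, v=-75
step 5: u=82, v=-75 + (+162, -162) → u=244, v=-237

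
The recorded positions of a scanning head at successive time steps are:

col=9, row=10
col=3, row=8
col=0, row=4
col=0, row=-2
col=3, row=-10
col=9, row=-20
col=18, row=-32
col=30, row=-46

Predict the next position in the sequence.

Taking differences between consecutive positions: (-6,-2), (-3,-4), (+0,-6), (+3,-8), (+6,-10), (+9,-12), (+12,-14). These grow by (+3,-2) each step.
step 8: col=30, row=-46 + (+15,-16) → col=45, row=-62

col=45, row=-62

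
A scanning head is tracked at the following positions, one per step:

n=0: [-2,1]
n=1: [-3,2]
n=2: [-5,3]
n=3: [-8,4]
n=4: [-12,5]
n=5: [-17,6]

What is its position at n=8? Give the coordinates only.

[-38,9]

Taking differences between consecutive positions: [-1,+1], [-2,+1], [-3,+1], [-4,+1], [-5,+1]. These grow by [-1,+0] each step.
step 6: [-17,6] + [-6,+1] → [-23,7]
step 7: [-23,7] + [-7,+1] → [-30,8]
step 8: [-30,8] + [-8,+1] → [-38,9]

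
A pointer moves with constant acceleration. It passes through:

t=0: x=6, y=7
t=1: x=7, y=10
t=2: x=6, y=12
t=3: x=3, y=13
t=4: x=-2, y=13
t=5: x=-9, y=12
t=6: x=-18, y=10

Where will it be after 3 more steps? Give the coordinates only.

x=-57, y=-2

Successive displacements: (+1, +3), (-1, +2), (-3, +1), (-5, +0), (-7, -1), (-9, -2) — each changes by (-2, -1).
step 7: x=-18, y=10 + (-11, -3) → x=-29, y=7
step 8: x=-29, y=7 + (-13, -4) → x=-42, y=3
step 9: x=-42, y=3 + (-15, -5) → x=-57, y=-2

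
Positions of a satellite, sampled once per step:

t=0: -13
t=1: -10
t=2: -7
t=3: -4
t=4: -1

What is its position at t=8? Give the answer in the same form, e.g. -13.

11

Constant displacement of +3 per step.
step 5: -1 + 3 → 2
step 6: 2 + 3 → 5
step 7: 5 + 3 → 8
step 8: 8 + 3 → 11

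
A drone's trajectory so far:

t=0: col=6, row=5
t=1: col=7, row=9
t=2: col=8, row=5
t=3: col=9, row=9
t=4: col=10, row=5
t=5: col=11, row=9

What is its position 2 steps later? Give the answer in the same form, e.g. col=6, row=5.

col=13, row=9

The col coordinate changes by +1 each step, so at step 7 it is 6 + 7·(1) = 13.
The row coordinate repeats the cycle [5, 9] with period 2; step 7 mod 2 = 1, giving 9.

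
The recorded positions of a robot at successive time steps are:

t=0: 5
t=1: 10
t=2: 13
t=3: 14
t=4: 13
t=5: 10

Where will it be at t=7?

-2

Successive displacements: +5, +3, +1, -1, -3 — each changes by -2.
step 6: 10 − 5 → 5
step 7: 5 − 7 → -2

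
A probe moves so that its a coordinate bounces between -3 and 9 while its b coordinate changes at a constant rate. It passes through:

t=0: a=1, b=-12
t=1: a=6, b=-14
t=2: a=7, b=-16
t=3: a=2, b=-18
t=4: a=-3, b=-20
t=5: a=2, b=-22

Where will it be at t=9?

The a coordinate reflects between -3 and 9, moving 5 per step.
  step 6: 2 → 7
  step 7: 7 → 6
  step 8: 6 → 1
  step 9: 1 → -2
The b coordinate changes by -2 each step: at step 9 it is -30.

a=-2, b=-30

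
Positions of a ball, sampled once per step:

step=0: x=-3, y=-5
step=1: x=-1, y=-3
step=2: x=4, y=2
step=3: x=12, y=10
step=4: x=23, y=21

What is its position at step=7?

x=74, y=72

Successive displacements: (+2, +2), (+5, +5), (+8, +8), (+11, +11) — each changes by (+3, +3).
step 5: x=23, y=21 + (+14, +14) → x=37, y=35
step 6: x=37, y=35 + (+17, +17) → x=54, y=52
step 7: x=54, y=52 + (+20, +20) → x=74, y=72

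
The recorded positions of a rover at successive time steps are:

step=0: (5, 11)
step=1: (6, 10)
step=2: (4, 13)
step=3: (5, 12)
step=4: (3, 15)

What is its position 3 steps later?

(3, 16)

The moves between consecutive positions are (+1, -1), (-2, +3), (+1, -1), (-2, +3); they repeat the 2-cycle [(+1, -1), (-2, +3)].
step 5: apply (+1, -1) → (4, 14)
step 6: apply (-2, +3) → (2, 17)
step 7: apply (+1, -1) → (3, 16)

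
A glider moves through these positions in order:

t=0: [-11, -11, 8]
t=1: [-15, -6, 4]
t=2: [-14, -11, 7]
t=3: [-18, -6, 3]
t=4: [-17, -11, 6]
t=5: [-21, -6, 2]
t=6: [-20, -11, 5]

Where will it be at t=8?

[-23, -11, 4]

Differencing gives [-4, +5, -4], [+1, -5, +3], [-4, +5, -4], [+1, -5, +3], [-4, +5, -4], [+1, -5, +3]. This is the pattern [-4, +5, -4], [+1, -5, +3] repeated.
step 7: apply [-4, +5, -4] → [-24, -6, 1]
step 8: apply [+1, -5, +3] → [-23, -11, 4]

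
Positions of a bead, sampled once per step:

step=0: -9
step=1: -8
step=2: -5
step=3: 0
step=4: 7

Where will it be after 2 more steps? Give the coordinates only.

27

Taking differences between consecutive positions: +1, +3, +5, +7. These grow by +2 each step.
step 5: 7 + 9 → 16
step 6: 16 + 11 → 27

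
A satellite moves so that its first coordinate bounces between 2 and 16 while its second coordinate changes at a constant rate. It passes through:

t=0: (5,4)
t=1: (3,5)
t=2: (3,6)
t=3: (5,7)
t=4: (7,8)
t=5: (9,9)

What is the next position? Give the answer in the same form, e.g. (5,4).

The first coordinate reflects between 2 and 16, moving 2 per step.
  step 6: 9 → 11
The second coordinate changes by +1 each step: at step 6 it is 10.

(11,10)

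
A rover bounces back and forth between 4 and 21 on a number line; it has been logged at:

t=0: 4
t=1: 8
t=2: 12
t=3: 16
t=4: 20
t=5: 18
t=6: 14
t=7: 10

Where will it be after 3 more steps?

10

The value travels 4 per step and bounces off the walls at 4 and 21.
  step 8: 10 → 6
  step 9: 6 → 6
  step 10: 6 → 10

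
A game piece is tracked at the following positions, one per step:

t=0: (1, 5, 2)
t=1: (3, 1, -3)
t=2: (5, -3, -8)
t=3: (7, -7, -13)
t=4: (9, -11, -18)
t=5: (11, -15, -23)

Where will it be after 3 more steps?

Each step adds (+2, -4, -5) to the position.
step 6: (11, -15, -23) + (+2, -4, -5) → (13, -19, -28)
step 7: (13, -19, -28) + (+2, -4, -5) → (15, -23, -33)
step 8: (15, -23, -33) + (+2, -4, -5) → (17, -27, -38)

(17, -27, -38)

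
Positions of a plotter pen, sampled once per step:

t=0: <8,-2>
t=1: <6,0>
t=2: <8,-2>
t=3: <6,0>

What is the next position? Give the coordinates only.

Step-to-step displacements: <-2,+2>, <+2,-2>, <-2,+2>; each is -1× the previous.
step 4: <6,0> + <+2,-2> → <8,-2>

<8,-2>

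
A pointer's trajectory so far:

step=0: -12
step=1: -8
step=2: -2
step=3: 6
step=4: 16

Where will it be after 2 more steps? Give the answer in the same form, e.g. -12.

42

Successive displacements: +4, +6, +8, +10 — each changes by +2.
step 5: 16 + 12 → 28
step 6: 28 + 14 → 42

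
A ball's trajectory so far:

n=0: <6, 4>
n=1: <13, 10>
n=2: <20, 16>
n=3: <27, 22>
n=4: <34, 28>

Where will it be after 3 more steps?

Each step adds <+7, +6> to the position.
step 5: <34, 28> + <+7, +6> → <41, 34>
step 6: <41, 34> + <+7, +6> → <48, 40>
step 7: <48, 40> + <+7, +6> → <55, 46>

<55, 46>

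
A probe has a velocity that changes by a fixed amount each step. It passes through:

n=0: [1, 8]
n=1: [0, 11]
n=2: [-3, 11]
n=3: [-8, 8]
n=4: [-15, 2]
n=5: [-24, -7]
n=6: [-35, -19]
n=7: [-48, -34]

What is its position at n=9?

Successive displacements: [-1, +3], [-3, +0], [-5, -3], [-7, -6], [-9, -9], [-11, -12], [-13, -15] — each changes by [-2, -3].
step 8: [-48, -34] + [-15, -18] → [-63, -52]
step 9: [-63, -52] + [-17, -21] → [-80, -73]

[-80, -73]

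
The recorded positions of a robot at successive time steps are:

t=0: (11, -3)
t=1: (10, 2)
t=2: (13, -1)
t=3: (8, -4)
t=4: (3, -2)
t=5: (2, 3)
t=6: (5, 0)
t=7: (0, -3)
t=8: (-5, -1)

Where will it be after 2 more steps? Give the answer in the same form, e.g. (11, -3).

Step-to-step displacements: (-1, +5), (+3, -3), (-5, -3), (-5, +2), (-1, +5), (+3, -3), (-5, -3), (-5, +2) — a repeating cycle of length 4.
step 9: apply (-1, +5) → (-6, 4)
step 10: apply (+3, -3) → (-3, 1)

(-3, 1)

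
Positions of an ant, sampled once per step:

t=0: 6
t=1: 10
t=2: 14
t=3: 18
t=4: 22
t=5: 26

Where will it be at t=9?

The position changes by +4 every step.
step 6: 26 + 4 → 30
step 7: 30 + 4 → 34
step 8: 34 + 4 → 38
step 9: 38 + 4 → 42

42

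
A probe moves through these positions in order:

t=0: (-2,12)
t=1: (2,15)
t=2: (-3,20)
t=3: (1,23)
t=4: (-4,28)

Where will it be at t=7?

The moves between consecutive positions are (+4,+3), (-5,+5), (+4,+3), (-5,+5); they repeat the 2-cycle [(+4,+3), (-5,+5)].
step 5: apply (+4,+3) → (0,31)
step 6: apply (-5,+5) → (-5,36)
step 7: apply (+4,+3) → (-1,39)

(-1,39)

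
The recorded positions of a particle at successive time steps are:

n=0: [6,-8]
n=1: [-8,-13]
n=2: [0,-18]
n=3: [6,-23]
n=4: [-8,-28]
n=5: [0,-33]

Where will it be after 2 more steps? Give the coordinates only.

First: cycles through 6, -8, 0 every 3 steps. Step 7 lands at position 1 of the cycle → -8.
Second: linear, -5 per step → -43 at step 7.

[-8,-43]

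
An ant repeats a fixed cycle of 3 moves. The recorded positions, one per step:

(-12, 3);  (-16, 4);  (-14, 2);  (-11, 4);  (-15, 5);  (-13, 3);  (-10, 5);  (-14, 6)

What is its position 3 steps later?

(-13, 7)

Differencing gives (-4, +1), (+2, -2), (+3, +2), (-4, +1), (+2, -2), (+3, +2), (-4, +1). This is the pattern (-4, +1), (+2, -2), (+3, +2) repeated.
step 8: apply (+2, -2) → (-12, 4)
step 9: apply (+3, +2) → (-9, 6)
step 10: apply (-4, +1) → (-13, 7)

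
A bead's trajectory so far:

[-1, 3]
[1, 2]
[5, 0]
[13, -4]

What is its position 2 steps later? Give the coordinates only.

[61, -28]

Consecutive displacements [+2, -1], [+4, -2], [+8, -4] scale by a factor of 2 each step.
step 4: [13, -4] + [+16, -8] → [29, -12]
step 5: [29, -12] + [+32, -16] → [61, -28]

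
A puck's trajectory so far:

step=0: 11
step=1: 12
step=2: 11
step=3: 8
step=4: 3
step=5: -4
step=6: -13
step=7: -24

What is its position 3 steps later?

-69

Taking differences between consecutive positions: +1, -1, -3, -5, -7, -9, -11. These grow by -2 each step.
step 8: -24 − 13 → -37
step 9: -37 − 15 → -52
step 10: -52 − 17 → -69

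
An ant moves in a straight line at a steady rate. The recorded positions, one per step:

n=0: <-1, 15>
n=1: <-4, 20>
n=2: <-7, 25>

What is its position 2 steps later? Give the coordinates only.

Each step adds <-3, +5> to the position.
step 3: <-7, 25> + <-3, +5> → <-10, 30>
step 4: <-10, 30> + <-3, +5> → <-13, 35>

<-13, 35>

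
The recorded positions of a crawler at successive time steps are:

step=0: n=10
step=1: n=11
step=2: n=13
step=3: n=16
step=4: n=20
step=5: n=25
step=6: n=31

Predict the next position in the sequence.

n=38

Successive displacements: +1, +2, +3, +4, +5, +6 — each changes by +1.
step 7: 31 + 7 → n=38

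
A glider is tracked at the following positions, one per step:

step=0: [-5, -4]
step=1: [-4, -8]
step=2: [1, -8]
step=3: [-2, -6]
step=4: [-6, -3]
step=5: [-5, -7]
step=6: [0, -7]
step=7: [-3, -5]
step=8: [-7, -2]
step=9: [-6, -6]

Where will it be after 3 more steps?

[-8, -1]

Differencing gives [+1, -4], [+5, +0], [-3, +2], [-4, +3], [+1, -4], [+5, +0], [-3, +2], [-4, +3], [+1, -4]. This is the pattern [+1, -4], [+5, +0], [-3, +2], [-4, +3] repeated.
step 10: apply [+5, +0] → [-1, -6]
step 11: apply [-3, +2] → [-4, -4]
step 12: apply [-4, +3] → [-8, -1]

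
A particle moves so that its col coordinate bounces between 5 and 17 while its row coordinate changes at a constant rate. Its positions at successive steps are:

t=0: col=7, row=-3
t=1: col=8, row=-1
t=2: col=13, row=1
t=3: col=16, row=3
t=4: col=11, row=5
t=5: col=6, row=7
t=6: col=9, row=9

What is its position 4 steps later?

The col coordinate reflects between 5 and 17, moving 5 per step.
  step 7: 9 → 14
  step 8: 14 → 15
  step 9: 15 → 10
  step 10: 10 → 5
The row coordinate changes by +2 each step: at step 10 it is 17.

col=5, row=17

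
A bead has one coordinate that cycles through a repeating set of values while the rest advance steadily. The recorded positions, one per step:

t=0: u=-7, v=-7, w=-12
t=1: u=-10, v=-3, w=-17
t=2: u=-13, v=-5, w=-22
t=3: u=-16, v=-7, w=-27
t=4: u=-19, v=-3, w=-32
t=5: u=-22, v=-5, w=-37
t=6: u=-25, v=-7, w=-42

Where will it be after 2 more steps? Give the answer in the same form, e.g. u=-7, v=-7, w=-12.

The u coordinate changes by -3 each step, so at step 8 it is -7 + 8·(-3) = -31.
The v coordinate repeats the cycle [-7, -3, -5] with period 3; step 8 mod 3 = 2, giving -5.
The w coordinate changes by -5 each step, so at step 8 it is -12 + 8·(-5) = -52.

u=-31, v=-5, w=-52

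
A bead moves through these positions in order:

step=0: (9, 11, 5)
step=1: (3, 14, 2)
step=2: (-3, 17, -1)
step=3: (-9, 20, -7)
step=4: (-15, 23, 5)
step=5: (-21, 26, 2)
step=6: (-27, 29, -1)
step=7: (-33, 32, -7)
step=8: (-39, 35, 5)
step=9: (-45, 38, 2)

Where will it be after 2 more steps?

First: linear, -6 per step → -57 at step 11.
Second: linear, +3 per step → 44 at step 11.
Third: cycles through 5, 2, -1, -7 every 4 steps. Step 11 lands at position 3 of the cycle → -7.

(-57, 44, -7)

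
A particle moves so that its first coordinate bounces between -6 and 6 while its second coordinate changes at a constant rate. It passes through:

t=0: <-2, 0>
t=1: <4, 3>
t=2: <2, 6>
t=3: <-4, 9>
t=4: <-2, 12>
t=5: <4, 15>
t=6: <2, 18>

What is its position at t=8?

<-2, 24>

The first coordinate travels 6 per step and bounces off the walls at -6 and 6.
  step 7: 2 → -4
  step 8: -4 → -2
The second coordinate changes by +3 each step: at step 8 it is 24.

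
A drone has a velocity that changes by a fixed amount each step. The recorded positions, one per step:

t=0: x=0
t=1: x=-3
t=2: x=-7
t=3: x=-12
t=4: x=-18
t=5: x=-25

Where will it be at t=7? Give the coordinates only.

Taking differences between consecutive positions: -3, -4, -5, -6, -7. These grow by -1 each step.
step 6: -25 − 8 → x=-33
step 7: -33 − 9 → x=-42

x=-42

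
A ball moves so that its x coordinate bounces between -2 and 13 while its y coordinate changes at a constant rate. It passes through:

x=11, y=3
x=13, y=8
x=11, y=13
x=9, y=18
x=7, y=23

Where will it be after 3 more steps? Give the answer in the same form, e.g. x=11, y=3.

x=1, y=38

The x coordinate reflects between -2 and 13, moving 2 per step.
  step 5: 7 → 5
  step 6: 5 → 3
  step 7: 3 → 1
The y coordinate changes by +5 each step: at step 7 it is 38.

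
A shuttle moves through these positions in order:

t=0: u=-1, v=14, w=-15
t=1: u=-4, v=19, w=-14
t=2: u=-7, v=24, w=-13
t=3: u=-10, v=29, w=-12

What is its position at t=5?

Each step adds (-3,+5,+1) to the position.
step 4: u=-10, v=29, w=-12 + (-3,+5,+1) → u=-13, v=34, w=-11
step 5: u=-13, v=34, w=-11 + (-3,+5,+1) → u=-16, v=39, w=-10

u=-16, v=39, w=-10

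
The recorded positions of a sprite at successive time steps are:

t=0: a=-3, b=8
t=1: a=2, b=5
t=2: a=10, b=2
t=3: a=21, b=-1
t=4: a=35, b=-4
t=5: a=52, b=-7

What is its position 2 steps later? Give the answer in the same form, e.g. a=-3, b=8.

First differences are (+5,-3), (+8,-3), (+11,-3), (+14,-3), (+17,-3); their common second difference is (+3,+0) (constant acceleration).
step 6: a=52, b=-7 + (+20,-3) → a=72, b=-10
step 7: a=72, b=-10 + (+23,-3) → a=95, b=-13

a=95, b=-13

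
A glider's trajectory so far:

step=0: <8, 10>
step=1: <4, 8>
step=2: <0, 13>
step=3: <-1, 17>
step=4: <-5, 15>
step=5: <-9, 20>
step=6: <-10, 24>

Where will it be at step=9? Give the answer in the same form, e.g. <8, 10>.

Differencing gives <-4, -2>, <-4, +5>, <-1, +4>, <-4, -2>, <-4, +5>, <-1, +4>. This is the pattern <-4, -2>, <-4, +5>, <-1, +4> repeated.
step 7: apply <-4, -2> → <-14, 22>
step 8: apply <-4, +5> → <-18, 27>
step 9: apply <-1, +4> → <-19, 31>

<-19, 31>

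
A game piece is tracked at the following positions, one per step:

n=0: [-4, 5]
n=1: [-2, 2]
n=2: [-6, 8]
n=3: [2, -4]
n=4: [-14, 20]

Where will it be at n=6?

[-46, 68]

The jumps are [+2, -3], [-4, +6], [+8, -12], [-16, +24] — a geometric progression with ratio -2.
step 5: [-14, 20] + [+32, -48] → [18, -28]
step 6: [18, -28] + [-64, +96] → [-46, 68]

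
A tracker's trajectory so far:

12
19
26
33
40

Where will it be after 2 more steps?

Each step adds +7 to the position.
step 5: 40 + 7 → 47
step 6: 47 + 7 → 54

54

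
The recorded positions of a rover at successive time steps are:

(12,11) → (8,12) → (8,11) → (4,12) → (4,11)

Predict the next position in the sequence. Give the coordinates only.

(0,12)

The moves between consecutive positions are (-4,+1), (+0,-1), (-4,+1), (+0,-1); they repeat the 2-cycle [(-4,+1), (+0,-1)].
step 5: apply (-4,+1) → (0,12)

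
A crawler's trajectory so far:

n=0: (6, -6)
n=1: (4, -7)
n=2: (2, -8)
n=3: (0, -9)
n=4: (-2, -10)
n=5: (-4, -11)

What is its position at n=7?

(-8, -13)

The position changes by (-2, -1) every step.
step 6: (-4, -11) + (-2, -1) → (-6, -12)
step 7: (-6, -12) + (-2, -1) → (-8, -13)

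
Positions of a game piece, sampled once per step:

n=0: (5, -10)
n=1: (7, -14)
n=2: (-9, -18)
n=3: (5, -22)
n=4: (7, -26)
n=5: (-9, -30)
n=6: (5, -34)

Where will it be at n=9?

(5, -46)

The first coordinate repeats the cycle [5, 7, -9] with period 3; step 9 mod 3 = 0, giving 5.
The second coordinate changes by -4 each step, so at step 9 it is -10 + 9·(-4) = -46.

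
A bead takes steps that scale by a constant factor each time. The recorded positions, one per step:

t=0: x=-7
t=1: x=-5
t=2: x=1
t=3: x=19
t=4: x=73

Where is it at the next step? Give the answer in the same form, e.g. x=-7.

Step-to-step displacements: +2, +6, +18, +54; each is 3× the previous.
step 5: 73 + 162 → x=235

x=235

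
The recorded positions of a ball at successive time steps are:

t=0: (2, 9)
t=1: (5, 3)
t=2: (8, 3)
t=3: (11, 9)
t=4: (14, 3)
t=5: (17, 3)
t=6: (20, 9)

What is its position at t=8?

(26, 3)

First: linear, +3 per step → 26 at step 8.
Second: cycles through 9, 3, 3 every 3 steps. Step 8 lands at position 2 of the cycle → 3.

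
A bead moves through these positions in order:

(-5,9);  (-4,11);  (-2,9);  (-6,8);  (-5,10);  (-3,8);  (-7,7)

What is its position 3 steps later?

Differencing gives (+1,+2), (+2,-2), (-4,-1), (+1,+2), (+2,-2), (-4,-1). This is the pattern (+1,+2), (+2,-2), (-4,-1) repeated.
step 7: apply (+1,+2) → (-6,9)
step 8: apply (+2,-2) → (-4,7)
step 9: apply (-4,-1) → (-8,6)

(-8,6)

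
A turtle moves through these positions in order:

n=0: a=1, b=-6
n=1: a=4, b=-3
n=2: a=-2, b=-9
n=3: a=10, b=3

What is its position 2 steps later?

a=34, b=27

Step-to-step displacements: (+3, +3), (-6, -6), (+12, +12); each is -2× the previous.
step 4: a=10, b=3 + (-24, -24) → a=-14, b=-21
step 5: a=-14, b=-21 + (+48, +48) → a=34, b=27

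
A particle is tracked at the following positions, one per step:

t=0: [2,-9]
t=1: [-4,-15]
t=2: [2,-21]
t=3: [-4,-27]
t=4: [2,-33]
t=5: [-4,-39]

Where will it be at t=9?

The first coordinate repeats the cycle [2, -4] with period 2; step 9 mod 2 = 1, giving -4.
The second coordinate changes by -6 each step, so at step 9 it is -9 + 9·(-6) = -63.

[-4,-63]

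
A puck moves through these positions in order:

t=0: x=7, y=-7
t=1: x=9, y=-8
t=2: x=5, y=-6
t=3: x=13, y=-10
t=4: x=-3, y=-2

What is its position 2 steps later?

x=-35, y=14

Step-to-step displacements: (+2, -1), (-4, +2), (+8, -4), (-16, +8); each is -2× the previous.
step 5: x=-3, y=-2 + (+32, -16) → x=29, y=-18
step 6: x=29, y=-18 + (-64, +32) → x=-35, y=14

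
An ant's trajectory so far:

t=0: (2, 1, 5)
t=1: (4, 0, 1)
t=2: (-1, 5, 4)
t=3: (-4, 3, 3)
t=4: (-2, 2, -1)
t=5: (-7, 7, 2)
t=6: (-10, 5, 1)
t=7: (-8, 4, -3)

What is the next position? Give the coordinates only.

(-13, 9, 0)

Step-to-step displacements: (+2, -1, -4), (-5, +5, +3), (-3, -2, -1), (+2, -1, -4), (-5, +5, +3), (-3, -2, -1), (+2, -1, -4) — a repeating cycle of length 3.
step 8: apply (-5, +5, +3) → (-13, 9, 0)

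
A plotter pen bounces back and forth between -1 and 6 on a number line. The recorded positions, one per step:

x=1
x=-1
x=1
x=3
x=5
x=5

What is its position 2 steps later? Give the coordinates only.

The value travels 2 per step and bounces off the walls at -1 and 6.
  step 6: 5 → 3
  step 7: 3 → 1

x=1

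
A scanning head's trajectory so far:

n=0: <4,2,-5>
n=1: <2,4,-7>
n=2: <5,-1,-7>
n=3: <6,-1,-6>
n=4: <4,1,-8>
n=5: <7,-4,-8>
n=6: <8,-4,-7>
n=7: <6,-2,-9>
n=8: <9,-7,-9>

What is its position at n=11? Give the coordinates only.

<11,-10,-10>

The moves between consecutive positions are <-2,+2,-2>, <+3,-5,+0>, <+1,+0,+1>, <-2,+2,-2>, <+3,-5,+0>, <+1,+0,+1>, <-2,+2,-2>, <+3,-5,+0>; they repeat the 3-cycle [<-2,+2,-2>, <+3,-5,+0>, <+1,+0,+1>].
step 9: apply <+1,+0,+1> → <10,-7,-8>
step 10: apply <-2,+2,-2> → <8,-5,-10>
step 11: apply <+3,-5,+0> → <11,-10,-10>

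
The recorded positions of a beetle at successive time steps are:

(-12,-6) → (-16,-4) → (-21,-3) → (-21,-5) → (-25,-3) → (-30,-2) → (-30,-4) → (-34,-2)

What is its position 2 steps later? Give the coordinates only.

Differencing gives (-4,+2), (-5,+1), (+0,-2), (-4,+2), (-5,+1), (+0,-2), (-4,+2). This is the pattern (-4,+2), (-5,+1), (+0,-2) repeated.
step 8: apply (-5,+1) → (-39,-1)
step 9: apply (+0,-2) → (-39,-3)

(-39,-3)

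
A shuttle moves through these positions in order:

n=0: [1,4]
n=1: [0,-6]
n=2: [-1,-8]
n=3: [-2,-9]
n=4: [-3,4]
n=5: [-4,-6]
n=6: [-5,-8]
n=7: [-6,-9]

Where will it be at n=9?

[-8,-6]

First: linear, -1 per step → -8 at step 9.
Second: cycles through 4, -6, -8, -9 every 4 steps. Step 9 lands at position 1 of the cycle → -6.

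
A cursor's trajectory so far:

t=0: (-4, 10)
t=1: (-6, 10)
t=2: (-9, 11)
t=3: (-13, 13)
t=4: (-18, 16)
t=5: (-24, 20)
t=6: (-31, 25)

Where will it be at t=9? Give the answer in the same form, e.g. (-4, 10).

(-58, 46)

Successive displacements: (-2, +0), (-3, +1), (-4, +2), (-5, +3), (-6, +4), (-7, +5) — each changes by (-1, +1).
step 7: (-31, 25) + (-8, +6) → (-39, 31)
step 8: (-39, 31) + (-9, +7) → (-48, 38)
step 9: (-48, 38) + (-10, +8) → (-58, 46)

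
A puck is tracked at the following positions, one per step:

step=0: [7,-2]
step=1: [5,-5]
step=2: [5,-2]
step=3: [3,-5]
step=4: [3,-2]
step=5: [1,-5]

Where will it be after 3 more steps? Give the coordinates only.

Differencing gives [-2,-3], [+0,+3], [-2,-3], [+0,+3], [-2,-3]. This is the pattern [-2,-3], [+0,+3] repeated.
step 6: apply [+0,+3] → [1,-2]
step 7: apply [-2,-3] → [-1,-5]
step 8: apply [+0,+3] → [-1,-2]

[-1,-2]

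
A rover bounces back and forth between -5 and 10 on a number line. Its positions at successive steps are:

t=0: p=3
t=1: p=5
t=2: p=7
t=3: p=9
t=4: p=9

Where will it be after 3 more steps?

The value travels 2 per step and bounces off the walls at -5 and 10.
  step 5: 9 → 7
  step 6: 7 → 5
  step 7: 5 → 3

p=3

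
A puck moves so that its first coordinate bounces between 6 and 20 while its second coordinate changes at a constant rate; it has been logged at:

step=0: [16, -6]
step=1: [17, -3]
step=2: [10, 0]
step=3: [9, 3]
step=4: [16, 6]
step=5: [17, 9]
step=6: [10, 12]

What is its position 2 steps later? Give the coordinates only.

[16, 18]

The first coordinate travels 7 per step and bounces off the walls at 6 and 20.
  step 7: 10 → 9
  step 8: 9 → 16
The second coordinate changes by +3 each step: at step 8 it is 18.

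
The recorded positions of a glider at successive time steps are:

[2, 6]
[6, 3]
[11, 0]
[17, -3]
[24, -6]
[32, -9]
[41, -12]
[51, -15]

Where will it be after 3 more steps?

First differences are [+4, -3], [+5, -3], [+6, -3], [+7, -3], [+8, -3], [+9, -3], [+10, -3]; their common second difference is [+1, +0] (constant acceleration).
step 8: [51, -15] + [+11, -3] → [62, -18]
step 9: [62, -18] + [+12, -3] → [74, -21]
step 10: [74, -21] + [+13, -3] → [87, -24]

[87, -24]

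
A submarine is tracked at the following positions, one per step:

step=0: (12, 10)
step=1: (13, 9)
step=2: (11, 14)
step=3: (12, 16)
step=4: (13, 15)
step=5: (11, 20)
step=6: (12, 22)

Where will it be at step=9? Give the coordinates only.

Step-to-step displacements: (+1, -1), (-2, +5), (+1, +2), (+1, -1), (-2, +5), (+1, +2) — a repeating cycle of length 3.
step 7: apply (+1, -1) → (13, 21)
step 8: apply (-2, +5) → (11, 26)
step 9: apply (+1, +2) → (12, 28)

(12, 28)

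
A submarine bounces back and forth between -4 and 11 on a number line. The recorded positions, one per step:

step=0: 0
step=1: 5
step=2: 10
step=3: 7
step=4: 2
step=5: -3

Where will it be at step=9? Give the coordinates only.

The value travels 5 per step and bounces off the walls at -4 and 11.
  step 6: -3 → 0
  step 7: 0 → 5
  step 8: 5 → 10
  step 9: 10 → 7

7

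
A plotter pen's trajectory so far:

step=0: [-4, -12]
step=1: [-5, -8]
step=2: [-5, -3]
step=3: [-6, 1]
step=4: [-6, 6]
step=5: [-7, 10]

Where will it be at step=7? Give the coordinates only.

[-8, 19]

The moves between consecutive positions are [-1, +4], [+0, +5], [-1, +4], [+0, +5], [-1, +4]; they repeat the 2-cycle [[-1, +4], [+0, +5]].
step 6: apply [+0, +5] → [-7, 15]
step 7: apply [-1, +4] → [-8, 19]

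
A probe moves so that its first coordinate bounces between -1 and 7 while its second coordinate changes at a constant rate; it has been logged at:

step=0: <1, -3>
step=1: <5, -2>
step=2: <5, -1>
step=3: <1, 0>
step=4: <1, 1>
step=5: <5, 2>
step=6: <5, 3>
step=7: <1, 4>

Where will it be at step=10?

<5, 7>

The first coordinate reflects between -1 and 7, moving 4 per step.
  step 8: 1 → 1
  step 9: 1 → 5
  step 10: 5 → 5
The second coordinate changes by +1 each step: at step 10 it is 7.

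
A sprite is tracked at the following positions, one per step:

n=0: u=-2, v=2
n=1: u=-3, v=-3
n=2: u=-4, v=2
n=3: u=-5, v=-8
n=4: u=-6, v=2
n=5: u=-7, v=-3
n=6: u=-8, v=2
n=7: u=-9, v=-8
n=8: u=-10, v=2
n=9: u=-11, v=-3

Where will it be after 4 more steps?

The u coordinate changes by -1 each step, so at step 13 it is -2 + 13·(-1) = -15.
The v coordinate repeats the cycle [2, -3, 2, -8] with period 4; step 13 mod 4 = 1, giving -3.

u=-15, v=-3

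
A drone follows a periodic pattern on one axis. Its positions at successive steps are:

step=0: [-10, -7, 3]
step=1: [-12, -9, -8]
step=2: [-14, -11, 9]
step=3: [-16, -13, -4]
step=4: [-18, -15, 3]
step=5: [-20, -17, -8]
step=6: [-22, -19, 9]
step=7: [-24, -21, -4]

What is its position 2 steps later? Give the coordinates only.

First: linear, -2 per step → -28 at step 9.
Second: linear, -2 per step → -25 at step 9.
Third: cycles through 3, -8, 9, -4 every 4 steps. Step 9 lands at position 1 of the cycle → -8.

[-28, -25, -8]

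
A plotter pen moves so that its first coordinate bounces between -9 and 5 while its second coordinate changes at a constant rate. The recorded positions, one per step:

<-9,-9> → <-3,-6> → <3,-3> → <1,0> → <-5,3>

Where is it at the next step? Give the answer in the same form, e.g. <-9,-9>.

The first coordinate reflects between -9 and 5, moving 6 per step.
  step 5: -5 → -7
The second coordinate changes by +3 each step: at step 5 it is 6.

<-7,6>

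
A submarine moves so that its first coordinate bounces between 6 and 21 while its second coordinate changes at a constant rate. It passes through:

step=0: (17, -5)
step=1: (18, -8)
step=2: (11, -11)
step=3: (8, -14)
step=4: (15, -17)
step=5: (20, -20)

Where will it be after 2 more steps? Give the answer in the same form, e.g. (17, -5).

(6, -26)

The first coordinate travels 7 per step and bounces off the walls at 6 and 21.
  step 6: 20 → 13
  step 7: 13 → 6
The second coordinate changes by -3 each step: at step 7 it is -26.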